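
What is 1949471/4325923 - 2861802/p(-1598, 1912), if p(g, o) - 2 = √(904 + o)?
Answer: 167333460128/82192537 - 309384*√11/19 ≈ -51970.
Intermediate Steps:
p(g, o) = 2 + √(904 + o)
1949471/4325923 - 2861802/p(-1598, 1912) = 1949471/4325923 - 2861802/(2 + √(904 + 1912)) = 1949471*(1/4325923) - 2861802/(2 + √2816) = 1949471/4325923 - 2861802/(2 + 16*√11)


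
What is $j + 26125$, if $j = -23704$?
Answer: $2421$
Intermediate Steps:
$j + 26125 = -23704 + 26125 = 2421$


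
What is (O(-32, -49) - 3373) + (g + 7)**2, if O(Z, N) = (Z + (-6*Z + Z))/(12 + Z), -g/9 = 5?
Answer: -9677/5 ≈ -1935.4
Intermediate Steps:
g = -45 (g = -9*5 = -45)
O(Z, N) = -4*Z/(12 + Z) (O(Z, N) = (Z - 5*Z)/(12 + Z) = (-4*Z)/(12 + Z) = -4*Z/(12 + Z))
(O(-32, -49) - 3373) + (g + 7)**2 = (-4*(-32)/(12 - 32) - 3373) + (-45 + 7)**2 = (-4*(-32)/(-20) - 3373) + (-38)**2 = (-4*(-32)*(-1/20) - 3373) + 1444 = (-32/5 - 3373) + 1444 = -16897/5 + 1444 = -9677/5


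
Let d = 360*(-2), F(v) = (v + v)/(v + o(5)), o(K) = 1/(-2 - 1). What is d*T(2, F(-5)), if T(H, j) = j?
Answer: -1350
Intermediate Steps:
o(K) = -⅓ (o(K) = 1/(-3) = -⅓)
F(v) = 2*v/(-⅓ + v) (F(v) = (v + v)/(v - ⅓) = (2*v)/(-⅓ + v) = 2*v/(-⅓ + v))
d = -720
d*T(2, F(-5)) = -4320*(-5)/(-1 + 3*(-5)) = -4320*(-5)/(-1 - 15) = -4320*(-5)/(-16) = -4320*(-5)*(-1)/16 = -720*15/8 = -1350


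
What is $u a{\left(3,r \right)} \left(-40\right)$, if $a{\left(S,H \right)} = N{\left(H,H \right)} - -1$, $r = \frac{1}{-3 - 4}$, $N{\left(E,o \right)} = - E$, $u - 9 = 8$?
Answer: $- \frac{5440}{7} \approx -777.14$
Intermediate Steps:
$u = 17$ ($u = 9 + 8 = 17$)
$r = - \frac{1}{7}$ ($r = \frac{1}{-7} = - \frac{1}{7} \approx -0.14286$)
$a{\left(S,H \right)} = 1 - H$ ($a{\left(S,H \right)} = - H - -1 = - H + 1 = 1 - H$)
$u a{\left(3,r \right)} \left(-40\right) = 17 \left(1 - - \frac{1}{7}\right) \left(-40\right) = 17 \left(1 + \frac{1}{7}\right) \left(-40\right) = 17 \cdot \frac{8}{7} \left(-40\right) = \frac{136}{7} \left(-40\right) = - \frac{5440}{7}$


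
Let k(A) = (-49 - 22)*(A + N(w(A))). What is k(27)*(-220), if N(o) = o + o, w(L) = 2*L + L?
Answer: 2952180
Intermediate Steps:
w(L) = 3*L
N(o) = 2*o
k(A) = -497*A (k(A) = (-49 - 22)*(A + 2*(3*A)) = -71*(A + 6*A) = -497*A)
k(27)*(-220) = -497*27*(-220) = -13419*(-220) = 2952180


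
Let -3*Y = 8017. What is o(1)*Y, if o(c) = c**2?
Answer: -8017/3 ≈ -2672.3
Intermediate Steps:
Y = -8017/3 (Y = -1/3*8017 = -8017/3 ≈ -2672.3)
o(1)*Y = 1**2*(-8017/3) = 1*(-8017/3) = -8017/3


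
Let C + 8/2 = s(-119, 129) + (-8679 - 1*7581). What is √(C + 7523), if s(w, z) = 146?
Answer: 3*I*√955 ≈ 92.709*I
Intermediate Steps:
C = -16118 (C = -4 + (146 + (-8679 - 1*7581)) = -4 + (146 + (-8679 - 7581)) = -4 + (146 - 16260) = -4 - 16114 = -16118)
√(C + 7523) = √(-16118 + 7523) = √(-8595) = 3*I*√955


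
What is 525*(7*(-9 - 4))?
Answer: -47775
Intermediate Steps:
525*(7*(-9 - 4)) = 525*(7*(-13)) = 525*(-91) = -47775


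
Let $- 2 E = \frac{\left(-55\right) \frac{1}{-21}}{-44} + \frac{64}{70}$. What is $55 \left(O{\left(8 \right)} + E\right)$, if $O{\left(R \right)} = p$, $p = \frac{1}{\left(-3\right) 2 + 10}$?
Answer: $- \frac{1639}{168} \approx -9.756$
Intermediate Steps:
$E = - \frac{359}{840}$ ($E = - \frac{\frac{\left(-55\right) \frac{1}{-21}}{-44} + \frac{64}{70}}{2} = - \frac{\left(-55\right) \left(- \frac{1}{21}\right) \left(- \frac{1}{44}\right) + 64 \cdot \frac{1}{70}}{2} = - \frac{\frac{55}{21} \left(- \frac{1}{44}\right) + \frac{32}{35}}{2} = - \frac{- \frac{5}{84} + \frac{32}{35}}{2} = \left(- \frac{1}{2}\right) \frac{359}{420} = - \frac{359}{840} \approx -0.42738$)
$p = \frac{1}{4}$ ($p = \frac{1}{-6 + 10} = \frac{1}{4} \approx 0.25$)
$O{\left(R \right)} = \frac{1}{4}$
$55 \left(O{\left(8 \right)} + E\right) = 55 \left(\frac{1}{4} - \frac{359}{840}\right) = 55 \left(- \frac{149}{840}\right) = - \frac{1639}{168}$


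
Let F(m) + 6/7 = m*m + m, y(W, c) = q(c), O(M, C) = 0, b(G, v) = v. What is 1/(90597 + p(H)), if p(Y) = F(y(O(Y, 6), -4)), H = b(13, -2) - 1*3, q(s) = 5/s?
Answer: 112/10146803 ≈ 1.1038e-5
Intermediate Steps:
y(W, c) = 5/c
H = -5 (H = -2 - 1*3 = -2 - 3 = -5)
F(m) = -6/7 + m + m**2 (F(m) = -6/7 + (m*m + m) = -6/7 + (m**2 + m) = -6/7 + (m + m**2) = -6/7 + m + m**2)
p(Y) = -61/112 (p(Y) = -6/7 + 5/(-4) + (5/(-4))**2 = -6/7 + 5*(-1/4) + (5*(-1/4))**2 = -6/7 - 5/4 + (-5/4)**2 = -6/7 - 5/4 + 25/16 = -61/112)
1/(90597 + p(H)) = 1/(90597 - 61/112) = 1/(10146803/112) = 112/10146803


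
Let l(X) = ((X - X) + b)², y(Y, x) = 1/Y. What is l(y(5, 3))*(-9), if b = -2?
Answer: -36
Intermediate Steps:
l(X) = 4 (l(X) = ((X - X) - 2)² = (0 - 2)² = (-2)² = 4)
l(y(5, 3))*(-9) = 4*(-9) = -36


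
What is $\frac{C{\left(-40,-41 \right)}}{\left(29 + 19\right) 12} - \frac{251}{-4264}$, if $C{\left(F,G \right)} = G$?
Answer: $- \frac{3781}{307008} \approx -0.012316$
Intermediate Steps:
$\frac{C{\left(-40,-41 \right)}}{\left(29 + 19\right) 12} - \frac{251}{-4264} = - \frac{41}{\left(29 + 19\right) 12} - \frac{251}{-4264} = - \frac{41}{48 \cdot 12} - - \frac{251}{4264} = - \frac{41}{576} + \frac{251}{4264} = - \frac{3781}{307008}$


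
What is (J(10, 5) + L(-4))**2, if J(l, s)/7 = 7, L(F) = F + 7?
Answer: 2704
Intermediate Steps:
L(F) = 7 + F
J(l, s) = 49 (J(l, s) = 7*7 = 49)
(J(10, 5) + L(-4))**2 = (49 + (7 - 4))**2 = (49 + 3)**2 = 52**2 = 2704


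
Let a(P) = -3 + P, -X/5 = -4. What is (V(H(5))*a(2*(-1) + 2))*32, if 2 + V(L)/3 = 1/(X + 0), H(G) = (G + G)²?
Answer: 2808/5 ≈ 561.60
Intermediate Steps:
X = 20 (X = -5*(-4) = 20)
H(G) = 4*G² (H(G) = (2*G)² = 4*G²)
V(L) = -117/20 (V(L) = -6 + 3/(20 + 0) = -6 + 3/20 = -117/20)
(V(H(5))*a(2*(-1) + 2))*32 = -117*(-3 + (2*(-1) + 2))/20*32 = -117*(-3 + (-2 + 2))/20*32 = -117*(-3 + 0)/20*32 = -117/20*(-3)*32 = (351/20)*32 = 2808/5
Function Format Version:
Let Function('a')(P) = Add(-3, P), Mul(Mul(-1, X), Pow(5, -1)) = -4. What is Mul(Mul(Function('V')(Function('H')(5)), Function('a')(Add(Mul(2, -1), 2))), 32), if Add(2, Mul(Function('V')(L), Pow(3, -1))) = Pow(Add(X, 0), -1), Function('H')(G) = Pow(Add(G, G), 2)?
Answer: Rational(2808, 5) ≈ 561.60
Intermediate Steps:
X = 20 (X = Mul(-5, -4) = 20)
Function('H')(G) = Mul(4, Pow(G, 2)) (Function('H')(G) = Pow(Mul(2, G), 2) = Mul(4, Pow(G, 2)))
Function('V')(L) = Rational(-117, 20) (Function('V')(L) = Add(-6, Mul(3, Pow(Add(20, 0), -1))) = Add(-6, Mul(3, Pow(20, -1))) = Add(-6, Mul(3, Rational(1, 20))) = Add(-6, Rational(3, 20)) = Rational(-117, 20))
Mul(Mul(Function('V')(Function('H')(5)), Function('a')(Add(Mul(2, -1), 2))), 32) = Mul(Mul(Rational(-117, 20), Add(-3, Add(Mul(2, -1), 2))), 32) = Mul(Mul(Rational(-117, 20), Add(-3, Add(-2, 2))), 32) = Mul(Mul(Rational(-117, 20), Add(-3, 0)), 32) = Mul(Mul(Rational(-117, 20), -3), 32) = Mul(Rational(351, 20), 32) = Rational(2808, 5)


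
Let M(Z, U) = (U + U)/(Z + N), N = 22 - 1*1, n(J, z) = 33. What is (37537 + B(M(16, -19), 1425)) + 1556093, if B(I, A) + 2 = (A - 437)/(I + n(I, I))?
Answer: 145022960/91 ≈ 1.5937e+6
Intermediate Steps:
N = 21 (N = 22 - 1 = 21)
M(Z, U) = 2*U/(21 + Z) (M(Z, U) = (U + U)/(Z + 21) = (2*U)/(21 + Z) = 2*U/(21 + Z))
B(I, A) = -2 + (-437 + A)/(33 + I) (B(I, A) = -2 + (A - 437)/(I + 33) = -2 + (-437 + A)/(33 + I))
(37537 + B(M(16, -19), 1425)) + 1556093 = (37537 + (-503 + 1425 - 4*(-19)/(21 + 16))/(33 + 2*(-19)/(21 + 16))) + 1556093 = (37537 + (-503 + 1425 - 4*(-19)/37)/(33 + 2*(-19)/37)) + 1556093 = (37537 + (-503 + 1425 - 4*(-19)/37)/(33 + 2*(-19)*(1/37))) + 1556093 = (37537 + (-503 + 1425 - 2*(-38/37))/(33 - 38/37)) + 1556093 = (37537 + (-503 + 1425 + 76/37)/(1183/37)) + 1556093 = (37537 + (37/1183)*(34190/37)) + 1556093 = (37537 + 2630/91) + 1556093 = 3418497/91 + 1556093 = 145022960/91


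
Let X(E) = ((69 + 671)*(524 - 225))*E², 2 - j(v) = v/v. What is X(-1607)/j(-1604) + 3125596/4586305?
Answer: 2620581039849816296/4586305 ≈ 5.7139e+11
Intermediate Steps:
j(v) = 1 (j(v) = 2 - v/v = 2 - 1*1 = 2 - 1 = 1)
X(E) = 221260*E² (X(E) = (740*299)*E² = 221260*E²)
X(-1607)/j(-1604) + 3125596/4586305 = (221260*(-1607)²)/1 + 3125596/4586305 = (221260*2582449)*1 + 3125596*(1/4586305) = 571392665740*1 + 3125596/4586305 = 571392665740 + 3125596/4586305 = 2620581039849816296/4586305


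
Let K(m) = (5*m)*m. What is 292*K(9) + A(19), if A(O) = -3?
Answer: 118257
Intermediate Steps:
K(m) = 5*m²
292*K(9) + A(19) = 292*(5*9²) - 3 = 292*(5*81) - 3 = 292*405 - 3 = 118260 - 3 = 118257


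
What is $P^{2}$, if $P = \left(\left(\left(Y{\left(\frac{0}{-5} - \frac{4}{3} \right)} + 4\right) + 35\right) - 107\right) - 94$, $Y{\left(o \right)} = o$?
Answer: $\frac{240100}{9} \approx 26678.0$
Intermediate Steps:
$P = - \frac{490}{3}$ ($P = \left(\left(\left(\left(\frac{0}{-5} - \frac{4}{3}\right) + 4\right) + 35\right) - 107\right) - 94 = \left(\left(\left(\left(0 \left(- \frac{1}{5}\right) - \frac{4}{3}\right) + 4\right) + 35\right) - 107\right) - 94 = \left(\left(\left(\left(0 - \frac{4}{3}\right) + 4\right) + 35\right) - 107\right) - 94 = \left(\left(\left(- \frac{4}{3} + 4\right) + 35\right) - 107\right) - 94 = \left(\left(\frac{8}{3} + 35\right) - 107\right) - 94 = \left(\frac{113}{3} - 107\right) - 94 = - \frac{208}{3} - 94 = - \frac{490}{3} \approx -163.33$)
$P^{2} = \left(- \frac{490}{3}\right)^{2} = \frac{240100}{9}$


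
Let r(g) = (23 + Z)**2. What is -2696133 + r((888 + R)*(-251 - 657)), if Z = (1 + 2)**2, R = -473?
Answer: -2695109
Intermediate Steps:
Z = 9 (Z = 3**2 = 9)
r(g) = 1024 (r(g) = (23 + 9)**2 = 32**2 = 1024)
-2696133 + r((888 + R)*(-251 - 657)) = -2696133 + 1024 = -2695109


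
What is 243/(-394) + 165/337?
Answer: -16881/132778 ≈ -0.12714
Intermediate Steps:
243/(-394) + 165/337 = 243*(-1/394) + 165*(1/337) = -243/394 + 165/337 = -16881/132778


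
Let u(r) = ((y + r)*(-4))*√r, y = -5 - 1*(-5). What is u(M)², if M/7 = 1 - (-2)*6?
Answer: 12057136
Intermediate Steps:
y = 0 (y = -5 + 5 = 0)
M = 91 (M = 7*(1 - (-2)*6) = 7*(1 - 1*(-12)) = 7*(1 + 12) = 7*13 = 91)
u(r) = -4*r^(3/2) (u(r) = ((0 + r)*(-4))*√r = (r*(-4))*√r = (-4*r)*√r = -4*r^(3/2))
u(M)² = (-364*√91)² = 12057136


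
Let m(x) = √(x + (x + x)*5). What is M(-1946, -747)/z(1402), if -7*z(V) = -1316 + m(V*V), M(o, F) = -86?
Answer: 198058/4972447 + 211001*√11/4972447 ≈ 0.18057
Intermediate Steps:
m(x) = √11*√x (m(x) = √(x + (2*x)*5) = √(x + 10*x) = √(11*x) = √11*√x)
z(V) = 188 - √11*√(V²)/7 (z(V) = -(-1316 + √11*√(V*V))/7 = -(-1316 + √11*√(V²))/7 = 188 - √11*√(V²)/7)
M(-1946, -747)/z(1402) = -86/(188 - √11*√(1402²)/7) = -86/(188 - √11*√1965604/7) = -86/(188 - ⅐*√11*1402) = -86/(188 - 1402*√11/7)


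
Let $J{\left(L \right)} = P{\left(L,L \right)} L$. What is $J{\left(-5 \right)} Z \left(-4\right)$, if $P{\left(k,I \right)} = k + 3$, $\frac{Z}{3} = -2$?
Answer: $240$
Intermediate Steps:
$Z = -6$ ($Z = 3 \left(-2\right) = -6$)
$P{\left(k,I \right)} = 3 + k$
$J{\left(L \right)} = L \left(3 + L\right)$ ($J{\left(L \right)} = \left(3 + L\right) L = L \left(3 + L\right)$)
$J{\left(-5 \right)} Z \left(-4\right) = - 5 \left(3 - 5\right) \left(-6\right) \left(-4\right) = \left(-5\right) \left(-2\right) \left(-6\right) \left(-4\right) = 10 \left(-6\right) \left(-4\right) = \left(-60\right) \left(-4\right) = 240$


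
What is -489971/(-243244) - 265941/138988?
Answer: 426442093/4225999634 ≈ 0.10091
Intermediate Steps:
-489971/(-243244) - 265941/138988 = -489971*(-1/243244) - 265941*1/138988 = 489971/243244 - 265941/138988 = 426442093/4225999634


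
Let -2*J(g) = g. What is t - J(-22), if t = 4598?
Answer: 4587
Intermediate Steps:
J(g) = -g/2
t - J(-22) = 4598 - (-1)*(-22)/2 = 4598 - 1*11 = 4598 - 11 = 4587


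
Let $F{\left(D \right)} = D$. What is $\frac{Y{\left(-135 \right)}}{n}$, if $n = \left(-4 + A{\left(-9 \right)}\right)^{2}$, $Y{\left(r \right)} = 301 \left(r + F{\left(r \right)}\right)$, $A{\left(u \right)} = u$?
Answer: $- \frac{81270}{169} \approx -480.89$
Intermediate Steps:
$Y{\left(r \right)} = 602 r$ ($Y{\left(r \right)} = 301 \left(r + r\right) = 301 \cdot 2 r = 602 r$)
$n = 169$ ($n = \left(-4 - 9\right)^{2} = \left(-13\right)^{2} = 169$)
$\frac{Y{\left(-135 \right)}}{n} = \frac{602 \left(-135\right)}{169} = \left(-81270\right) \frac{1}{169} = - \frac{81270}{169}$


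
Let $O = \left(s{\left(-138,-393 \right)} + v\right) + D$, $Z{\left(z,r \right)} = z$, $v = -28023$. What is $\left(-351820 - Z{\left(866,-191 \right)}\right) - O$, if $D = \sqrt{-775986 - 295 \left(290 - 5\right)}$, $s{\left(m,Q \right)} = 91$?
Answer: $-324754 - i \sqrt{860061} \approx -3.2475 \cdot 10^{5} - 927.39 i$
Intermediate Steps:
$D = i \sqrt{860061}$ ($D = \sqrt{-775986 - 84075} = \sqrt{-860061} = i \sqrt{860061} \approx 927.39 i$)
$O = -27932 + i \sqrt{860061}$ ($O = \left(91 - 28023\right) + i \sqrt{860061} = -27932 + i \sqrt{860061} \approx -27932.0 + 927.39 i$)
$\left(-351820 - Z{\left(866,-191 \right)}\right) - O = \left(-351820 - 866\right) - \left(-27932 + i \sqrt{860061}\right) = \left(-351820 - 866\right) + \left(27932 - i \sqrt{860061}\right) = -352686 + \left(27932 - i \sqrt{860061}\right) = -324754 - i \sqrt{860061}$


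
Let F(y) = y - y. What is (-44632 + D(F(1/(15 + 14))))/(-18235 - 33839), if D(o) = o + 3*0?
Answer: 22316/26037 ≈ 0.85709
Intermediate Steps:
F(y) = 0
D(o) = o (D(o) = o + 0 = o)
(-44632 + D(F(1/(15 + 14))))/(-18235 - 33839) = (-44632 + 0)/(-18235 - 33839) = -44632/(-52074) = -44632*(-1/52074) = 22316/26037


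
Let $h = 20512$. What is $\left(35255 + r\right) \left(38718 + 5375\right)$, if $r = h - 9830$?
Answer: $2025500141$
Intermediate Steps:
$r = 10682$ ($r = 20512 - 9830 = 10682$)
$\left(35255 + r\right) \left(38718 + 5375\right) = \left(35255 + 10682\right) \left(38718 + 5375\right) = 45937 \cdot 44093 = 2025500141$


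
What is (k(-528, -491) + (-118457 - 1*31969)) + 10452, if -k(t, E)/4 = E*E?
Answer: -1104298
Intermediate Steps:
k(t, E) = -4*E² (k(t, E) = -4*E*E = -4*E²)
(k(-528, -491) + (-118457 - 1*31969)) + 10452 = (-4*(-491)² + (-118457 - 1*31969)) + 10452 = (-4*241081 + (-118457 - 31969)) + 10452 = (-964324 - 150426) + 10452 = -1114750 + 10452 = -1104298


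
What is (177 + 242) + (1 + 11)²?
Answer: 563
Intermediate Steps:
(177 + 242) + (1 + 11)² = 419 + 12² = 419 + 144 = 563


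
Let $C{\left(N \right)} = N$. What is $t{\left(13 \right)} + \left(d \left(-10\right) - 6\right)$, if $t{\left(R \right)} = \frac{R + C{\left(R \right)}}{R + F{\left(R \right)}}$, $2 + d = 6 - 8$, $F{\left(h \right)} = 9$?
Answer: $\frac{387}{11} \approx 35.182$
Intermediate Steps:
$d = -4$ ($d = -2 + \left(6 - 8\right) = -2 - 2 = -4$)
$t{\left(R \right)} = \frac{2 R}{9 + R}$ ($t{\left(R \right)} = \frac{R + R}{R + 9} = \frac{2 R}{9 + R}$)
$t{\left(13 \right)} + \left(d \left(-10\right) - 6\right) = 2 \cdot 13 \frac{1}{9 + 13} - -34 = 2 \cdot 13 \cdot \frac{1}{22} + \left(40 - 6\right) = 2 \cdot 13 \cdot \frac{1}{22} + 34 = \frac{13}{11} + 34 = \frac{387}{11}$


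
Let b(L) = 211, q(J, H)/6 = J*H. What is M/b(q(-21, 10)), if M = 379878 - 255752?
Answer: 124126/211 ≈ 588.27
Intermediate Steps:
q(J, H) = 6*H*J (q(J, H) = 6*(J*H) = 6*(H*J) = 6*H*J)
M = 124126
M/b(q(-21, 10)) = 124126/211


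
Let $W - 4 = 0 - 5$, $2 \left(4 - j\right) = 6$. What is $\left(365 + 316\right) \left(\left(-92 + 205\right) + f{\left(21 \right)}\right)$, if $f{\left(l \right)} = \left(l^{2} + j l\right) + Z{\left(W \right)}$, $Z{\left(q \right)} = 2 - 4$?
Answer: $390213$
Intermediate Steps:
$j = 1$ ($j = 4 - 3 = 1$)
$W = -1$ ($W = 4 + \left(0 - 5\right) = 4 - 5 = -1$)
$Z{\left(q \right)} = -2$ ($Z{\left(q \right)} = 2 - 4 = -2$)
$f{\left(l \right)} = -2 + l + l^{2}$ ($f{\left(l \right)} = \left(l^{2} + 1 l\right) - 2 = \left(l^{2} + l\right) - 2 = \left(l + l^{2}\right) - 2 = -2 + l + l^{2}$)
$\left(365 + 316\right) \left(\left(-92 + 205\right) + f{\left(21 \right)}\right) = \left(365 + 316\right) \left(\left(-92 + 205\right) + \left(-2 + 21 + 21^{2}\right)\right) = 681 \left(113 + \left(-2 + 21 + 441\right)\right) = 681 \left(113 + 460\right) = 681 \cdot 573 = 390213$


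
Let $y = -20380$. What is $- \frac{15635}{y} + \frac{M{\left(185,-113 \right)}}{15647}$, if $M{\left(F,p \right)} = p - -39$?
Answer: $\frac{48626545}{63777172} \approx 0.76244$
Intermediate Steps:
$M{\left(F,p \right)} = 39 + p$ ($M{\left(F,p \right)} = p + 39 = 39 + p$)
$- \frac{15635}{y} + \frac{M{\left(185,-113 \right)}}{15647} = - \frac{15635}{-20380} + \frac{39 - 113}{15647} = \left(-15635\right) \left(- \frac{1}{20380}\right) - \frac{74}{15647} = \frac{3127}{4076} - \frac{74}{15647} = \frac{48626545}{63777172}$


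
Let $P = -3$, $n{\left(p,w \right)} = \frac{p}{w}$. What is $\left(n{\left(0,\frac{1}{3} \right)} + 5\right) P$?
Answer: $-15$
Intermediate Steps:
$\left(n{\left(0,\frac{1}{3} \right)} + 5\right) P = \left(\frac{0}{\frac{1}{3}} + 5\right) \left(-3\right) = \left(0 \frac{1}{\frac{1}{3}} + 5\right) \left(-3\right) = \left(0 \cdot 3 + 5\right) \left(-3\right) = \left(0 + 5\right) \left(-3\right) = 5 \left(-3\right) = -15$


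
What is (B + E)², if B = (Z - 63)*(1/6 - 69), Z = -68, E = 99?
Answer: 2991761809/36 ≈ 8.3105e+7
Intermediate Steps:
B = 54103/6 (B = (-68 - 63)*(1/6 - 69) = -131*(⅙ - 69) = -131*(-413/6) = 54103/6 ≈ 9017.2)
(B + E)² = (54103/6 + 99)² = (54697/6)² = 2991761809/36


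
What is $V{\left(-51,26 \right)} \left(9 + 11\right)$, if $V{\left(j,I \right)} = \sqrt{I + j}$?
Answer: $100 i \approx 100.0 i$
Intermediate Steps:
$V{\left(-51,26 \right)} \left(9 + 11\right) = \sqrt{26 - 51} \left(9 + 11\right) = \sqrt{-25} \cdot 20 = 5 i 20 = 100 i$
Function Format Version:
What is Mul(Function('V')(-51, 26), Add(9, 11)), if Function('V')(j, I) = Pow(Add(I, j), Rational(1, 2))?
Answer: Mul(100, I) ≈ Mul(100.00, I)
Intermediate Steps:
Mul(Function('V')(-51, 26), Add(9, 11)) = Mul(Pow(Add(26, -51), Rational(1, 2)), Add(9, 11)) = Mul(Pow(-25, Rational(1, 2)), 20) = Mul(Mul(5, I), 20) = Mul(100, I)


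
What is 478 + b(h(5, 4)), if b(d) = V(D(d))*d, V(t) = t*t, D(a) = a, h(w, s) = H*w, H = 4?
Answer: 8478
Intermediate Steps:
h(w, s) = 4*w
V(t) = t²
b(d) = d³ (b(d) = d²*d = d³)
478 + b(h(5, 4)) = 478 + (4*5)³ = 478 + 20³ = 478 + 8000 = 8478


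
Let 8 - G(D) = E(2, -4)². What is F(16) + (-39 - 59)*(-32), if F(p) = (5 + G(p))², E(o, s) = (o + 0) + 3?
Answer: 3280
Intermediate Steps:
E(o, s) = 3 + o (E(o, s) = o + 3 = 3 + o)
G(D) = -17 (G(D) = 8 - (3 + 2)² = 8 - 1*5² = 8 - 1*25 = 8 - 25 = -17)
F(p) = 144 (F(p) = (5 - 17)² = (-12)² = 144)
F(16) + (-39 - 59)*(-32) = 144 + (-39 - 59)*(-32) = 144 - 98*(-32) = 144 + 3136 = 3280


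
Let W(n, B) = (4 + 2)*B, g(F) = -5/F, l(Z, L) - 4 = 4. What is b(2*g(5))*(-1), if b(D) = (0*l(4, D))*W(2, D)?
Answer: 0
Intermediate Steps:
l(Z, L) = 8 (l(Z, L) = 4 + 4 = 8)
W(n, B) = 6*B
b(D) = 0 (b(D) = (0*8)*(6*D) = 0*(6*D) = 0)
b(2*g(5))*(-1) = 0*(-1) = 0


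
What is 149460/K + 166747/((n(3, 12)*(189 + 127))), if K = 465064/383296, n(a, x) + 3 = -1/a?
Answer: 22599450453147/183700280 ≈ 1.2302e+5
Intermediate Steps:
n(a, x) = -3 - 1/a
K = 58133/47912 (K = 465064*(1/383296) = 58133/47912 ≈ 1.2133)
149460/K + 166747/((n(3, 12)*(189 + 127))) = 149460/(58133/47912) + 166747/(((-3 - 1/3)*(189 + 127))) = 149460*(47912/58133) + 166747/(((-3 - 1*⅓)*316)) = 7160927520/58133 + 166747/(((-3 - ⅓)*316)) = 7160927520/58133 + 166747/((-10/3*316)) = 7160927520/58133 + 166747/(-3160/3) = 7160927520/58133 + 166747*(-3/3160) = 7160927520/58133 - 500241/3160 = 22599450453147/183700280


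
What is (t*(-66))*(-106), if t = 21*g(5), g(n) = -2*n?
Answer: -1469160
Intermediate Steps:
t = -210 (t = 21*(-2*5) = 21*(-10) = -210)
(t*(-66))*(-106) = -210*(-66)*(-106) = 13860*(-106) = -1469160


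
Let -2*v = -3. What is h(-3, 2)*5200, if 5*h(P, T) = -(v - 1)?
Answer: -520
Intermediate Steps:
v = 3/2 (v = -½*(-3) = 3/2 ≈ 1.5000)
h(P, T) = -⅒ (h(P, T) = (-(3/2 - 1))/5 = (-1*½)/5 = (⅕)*(-½) = -⅒)
h(-3, 2)*5200 = -⅒*5200 = -520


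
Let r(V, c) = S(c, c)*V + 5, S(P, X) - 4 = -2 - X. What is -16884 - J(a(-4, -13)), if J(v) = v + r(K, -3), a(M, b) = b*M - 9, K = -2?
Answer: -16922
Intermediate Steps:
S(P, X) = 2 - X (S(P, X) = 4 + (-2 - X) = 2 - X)
a(M, b) = -9 + M*b (a(M, b) = M*b - 9 = -9 + M*b)
r(V, c) = 5 + V*(2 - c) (r(V, c) = (2 - c)*V + 5 = V*(2 - c) + 5 = 5 + V*(2 - c))
J(v) = -5 + v (J(v) = v + (5 - 1*(-2)*(-2 - 3)) = v + (5 - 1*(-2)*(-5)) = v + (5 - 10) = v - 5 = -5 + v)
-16884 - J(a(-4, -13)) = -16884 - (-5 + (-9 - 4*(-13))) = -16884 - (-5 + (-9 + 52)) = -16884 - (-5 + 43) = -16884 - 1*38 = -16884 - 38 = -16922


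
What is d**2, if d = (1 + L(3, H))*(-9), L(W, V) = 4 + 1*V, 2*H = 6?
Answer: 5184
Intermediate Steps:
H = 3 (H = (1/2)*6 = 3)
L(W, V) = 4 + V
d = -72 (d = (1 + (4 + 3))*(-9) = (1 + 7)*(-9) = 8*(-9) = -72)
d**2 = (-72)**2 = 5184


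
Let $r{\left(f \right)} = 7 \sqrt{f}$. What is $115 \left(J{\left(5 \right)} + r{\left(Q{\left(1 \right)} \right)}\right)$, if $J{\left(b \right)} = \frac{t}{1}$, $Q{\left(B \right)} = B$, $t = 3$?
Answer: $1150$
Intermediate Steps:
$J{\left(b \right)} = 3$ ($J{\left(b \right)} = \frac{3}{1} = 3 \cdot 1 = 3$)
$115 \left(J{\left(5 \right)} + r{\left(Q{\left(1 \right)} \right)}\right) = 115 \left(3 + 7 \sqrt{1}\right) = 115 \left(3 + 7 \cdot 1\right) = 115 \left(3 + 7\right) = 115 \cdot 10 = 1150$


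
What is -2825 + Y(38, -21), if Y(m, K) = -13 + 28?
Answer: -2810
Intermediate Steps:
Y(m, K) = 15
-2825 + Y(38, -21) = -2825 + 15 = -2810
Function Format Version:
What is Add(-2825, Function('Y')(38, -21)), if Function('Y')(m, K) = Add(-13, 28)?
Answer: -2810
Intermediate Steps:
Function('Y')(m, K) = 15
Add(-2825, Function('Y')(38, -21)) = Add(-2825, 15) = -2810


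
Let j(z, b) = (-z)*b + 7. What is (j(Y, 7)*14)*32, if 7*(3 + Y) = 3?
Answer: 11200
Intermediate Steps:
Y = -18/7 (Y = -3 + (⅐)*3 = -3 + 3/7 = -18/7 ≈ -2.5714)
j(z, b) = 7 - b*z (j(z, b) = -b*z + 7 = 7 - b*z)
(j(Y, 7)*14)*32 = ((7 - 1*7*(-18/7))*14)*32 = ((7 + 18)*14)*32 = (25*14)*32 = 350*32 = 11200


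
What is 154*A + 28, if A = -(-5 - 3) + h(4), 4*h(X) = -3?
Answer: 2289/2 ≈ 1144.5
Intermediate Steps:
h(X) = -¾ (h(X) = (¼)*(-3) = -¾)
A = 29/4 (A = -(-5 - 3) - ¾ = -1*(-8) - ¾ = 8 - ¾ = 29/4 ≈ 7.2500)
154*A + 28 = 154*(29/4) + 28 = 2233/2 + 28 = 2289/2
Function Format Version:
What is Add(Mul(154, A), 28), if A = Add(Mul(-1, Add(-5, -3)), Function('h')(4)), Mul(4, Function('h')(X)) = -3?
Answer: Rational(2289, 2) ≈ 1144.5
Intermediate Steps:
Function('h')(X) = Rational(-3, 4) (Function('h')(X) = Mul(Rational(1, 4), -3) = Rational(-3, 4))
A = Rational(29, 4) (A = Add(Mul(-1, Add(-5, -3)), Rational(-3, 4)) = Add(Mul(-1, -8), Rational(-3, 4)) = Add(8, Rational(-3, 4)) = Rational(29, 4) ≈ 7.2500)
Add(Mul(154, A), 28) = Add(Mul(154, Rational(29, 4)), 28) = Add(Rational(2233, 2), 28) = Rational(2289, 2)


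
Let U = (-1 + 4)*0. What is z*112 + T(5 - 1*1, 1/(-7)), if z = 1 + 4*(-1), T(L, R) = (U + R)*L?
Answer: -2356/7 ≈ -336.57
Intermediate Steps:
U = 0 (U = 3*0 = 0)
T(L, R) = L*R (T(L, R) = (0 + R)*L = R*L = L*R)
z = -3 (z = 1 - 4 = -3)
z*112 + T(5 - 1*1, 1/(-7)) = -3*112 + (5 - 1*1)/(-7) = -336 + (5 - 1)*(-⅐) = -336 + 4*(-⅐) = -336 - 4/7 = -2356/7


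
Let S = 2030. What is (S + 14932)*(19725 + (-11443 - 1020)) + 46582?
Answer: 123224626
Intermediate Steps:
(S + 14932)*(19725 + (-11443 - 1020)) + 46582 = (2030 + 14932)*(19725 + (-11443 - 1020)) + 46582 = 16962*(19725 - 12463) + 46582 = 16962*7262 + 46582 = 123178044 + 46582 = 123224626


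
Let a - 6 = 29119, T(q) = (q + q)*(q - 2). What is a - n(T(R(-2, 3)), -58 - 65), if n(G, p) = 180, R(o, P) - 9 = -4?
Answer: 28945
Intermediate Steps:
R(o, P) = 5 (R(o, P) = 9 - 4 = 5)
T(q) = 2*q*(-2 + q) (T(q) = (2*q)*(-2 + q) = 2*q*(-2 + q))
a = 29125 (a = 6 + 29119 = 29125)
a - n(T(R(-2, 3)), -58 - 65) = 29125 - 1*180 = 29125 - 180 = 28945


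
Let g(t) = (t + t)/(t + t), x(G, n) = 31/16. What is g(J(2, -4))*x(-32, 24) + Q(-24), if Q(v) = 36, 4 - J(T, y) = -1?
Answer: 607/16 ≈ 37.938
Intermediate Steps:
J(T, y) = 5 (J(T, y) = 4 - 1*(-1) = 4 + 1 = 5)
x(G, n) = 31/16 (x(G, n) = 31*(1/16) = 31/16)
g(t) = 1 (g(t) = (2*t)/((2*t)) = (2*t)*(1/(2*t)) = 1)
g(J(2, -4))*x(-32, 24) + Q(-24) = 1*(31/16) + 36 = 31/16 + 36 = 607/16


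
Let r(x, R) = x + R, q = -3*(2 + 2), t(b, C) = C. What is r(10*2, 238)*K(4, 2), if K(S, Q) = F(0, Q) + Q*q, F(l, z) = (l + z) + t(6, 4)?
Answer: -4644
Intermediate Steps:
q = -12 (q = -3*4 = -12)
F(l, z) = 4 + l + z (F(l, z) = (l + z) + 4 = 4 + l + z)
K(S, Q) = 4 - 11*Q (K(S, Q) = (4 + 0 + Q) + Q*(-12) = (4 + Q) - 12*Q = 4 - 11*Q)
r(x, R) = R + x
r(10*2, 238)*K(4, 2) = (238 + 10*2)*(4 - 11*2) = (238 + 20)*(4 - 22) = 258*(-18) = -4644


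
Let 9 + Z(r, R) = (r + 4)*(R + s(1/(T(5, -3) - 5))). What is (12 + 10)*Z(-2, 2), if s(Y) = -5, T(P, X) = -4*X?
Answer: -330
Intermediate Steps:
Z(r, R) = -9 + (-5 + R)*(4 + r) (Z(r, R) = -9 + (r + 4)*(R - 5) = -9 + (4 + r)*(-5 + R) = -9 + (-5 + R)*(4 + r))
(12 + 10)*Z(-2, 2) = (12 + 10)*(-29 - 5*(-2) + 4*2 + 2*(-2)) = 22*(-29 + 10 + 8 - 4) = 22*(-15) = -330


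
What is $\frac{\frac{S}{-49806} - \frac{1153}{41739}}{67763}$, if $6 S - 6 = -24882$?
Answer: $\frac{6423532}{7826071724319} \approx 8.2079 \cdot 10^{-7}$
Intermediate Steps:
$S = -4146$ ($S = 1 + \frac{1}{6} \left(-24882\right) = 1 - 4147 = -4146$)
$\frac{\frac{S}{-49806} - \frac{1153}{41739}}{67763} = \frac{- \frac{4146}{-49806} - \frac{1153}{41739}}{67763} = \left(\left(-4146\right) \left(- \frac{1}{49806}\right) - \frac{1153}{41739}\right) \frac{1}{67763} = \left(\frac{691}{8301} - \frac{1153}{41739}\right) \frac{1}{67763} = \frac{6423532}{115491813} \cdot \frac{1}{67763} = \frac{6423532}{7826071724319}$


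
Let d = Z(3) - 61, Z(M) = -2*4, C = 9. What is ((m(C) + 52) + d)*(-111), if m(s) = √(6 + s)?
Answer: 1887 - 111*√15 ≈ 1457.1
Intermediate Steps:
Z(M) = -8
d = -69 (d = -8 - 61 = -69)
((m(C) + 52) + d)*(-111) = ((√(6 + 9) + 52) - 69)*(-111) = ((√15 + 52) - 69)*(-111) = ((52 + √15) - 69)*(-111) = (-17 + √15)*(-111) = 1887 - 111*√15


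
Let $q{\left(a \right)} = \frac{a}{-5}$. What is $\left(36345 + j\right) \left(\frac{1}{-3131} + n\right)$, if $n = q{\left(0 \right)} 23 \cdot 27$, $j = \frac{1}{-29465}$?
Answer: $- \frac{10603024}{913415} \approx -11.608$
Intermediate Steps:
$q{\left(a \right)} = - \frac{a}{5}$ ($q{\left(a \right)} = a \left(- \frac{1}{5}\right) = - \frac{a}{5}$)
$j = - \frac{1}{29465} \approx -3.3939 \cdot 10^{-5}$
$n = 0$ ($n = \left(- \frac{1}{5}\right) 0 \cdot 23 \cdot 27 = 0 \cdot 23 \cdot 27 = 0 \cdot 27 = 0$)
$\left(36345 + j\right) \left(\frac{1}{-3131} + n\right) = \left(36345 - \frac{1}{29465}\right) \left(\frac{1}{-3131} + 0\right) = \frac{1070905424 \left(- \frac{1}{3131} + 0\right)}{29465} = \frac{1070905424}{29465} \left(- \frac{1}{3131}\right) = - \frac{10603024}{913415}$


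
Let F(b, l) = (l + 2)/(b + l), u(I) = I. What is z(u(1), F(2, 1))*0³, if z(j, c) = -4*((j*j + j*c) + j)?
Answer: 0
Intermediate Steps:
F(b, l) = (2 + l)/(b + l)
z(j, c) = -4*j - 4*j² - 4*c*j (z(j, c) = -4*((j² + c*j) + j) = -4*(j + j² + c*j) = -4*j - 4*j² - 4*c*j)
z(u(1), F(2, 1))*0³ = -4*1*(1 + (2 + 1)/(2 + 1) + 1)*0³ = -4*1*(1 + 3/3 + 1)*0 = -4*1*(1 + (⅓)*3 + 1)*0 = -4*1*(1 + 1 + 1)*0 = -4*1*3*0 = -12*0 = 0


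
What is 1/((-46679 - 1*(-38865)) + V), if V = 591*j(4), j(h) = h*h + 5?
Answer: 1/4597 ≈ 0.00021753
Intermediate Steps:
j(h) = 5 + h² (j(h) = h² + 5 = 5 + h²)
V = 12411 (V = 591*(5 + 4²) = 591*(5 + 16) = 591*21 = 12411)
1/((-46679 - 1*(-38865)) + V) = 1/((-46679 - 1*(-38865)) + 12411) = 1/((-46679 + 38865) + 12411) = 1/(-7814 + 12411) = 1/4597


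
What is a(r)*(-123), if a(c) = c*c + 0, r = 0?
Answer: 0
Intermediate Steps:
a(c) = c² (a(c) = c² + 0 = c²)
a(r)*(-123) = 0²*(-123) = 0*(-123) = 0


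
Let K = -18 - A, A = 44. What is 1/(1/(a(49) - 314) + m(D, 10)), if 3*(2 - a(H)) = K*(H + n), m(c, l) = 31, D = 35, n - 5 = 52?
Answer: 5636/174719 ≈ 0.032257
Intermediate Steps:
n = 57 (n = 5 + 52 = 57)
K = -62 (K = -18 - 1*44 = -18 - 44 = -62)
a(H) = 1180 + 62*H/3 (a(H) = 2 - (-62)*(H + 57)/3 = 2 - (-62)*(57 + H)/3 = 2 - (-3534 - 62*H)/3 = 2 + (1178 + 62*H/3) = 1180 + 62*H/3)
1/(1/(a(49) - 314) + m(D, 10)) = 1/(1/((1180 + (62/3)*49) - 314) + 31) = 1/(1/((1180 + 3038/3) - 314) + 31) = 1/(1/(6578/3 - 314) + 31) = 1/(1/(5636/3) + 31) = 1/(3/5636 + 31) = 1/(174719/5636) = 5636/174719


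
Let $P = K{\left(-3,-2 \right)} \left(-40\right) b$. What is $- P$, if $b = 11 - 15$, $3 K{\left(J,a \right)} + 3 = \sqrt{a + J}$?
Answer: $160 - \frac{160 i \sqrt{5}}{3} \approx 160.0 - 119.26 i$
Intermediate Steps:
$K{\left(J,a \right)} = -1 + \frac{\sqrt{J + a}}{3}$ ($K{\left(J,a \right)} = -1 + \frac{\sqrt{a + J}}{3} = -1 + \frac{\sqrt{J + a}}{3}$)
$b = -4$
$P = -160 + \frac{160 i \sqrt{5}}{3}$ ($P = \left(-1 + \frac{\sqrt{-3 - 2}}{3}\right) \left(-40\right) \left(-4\right) = \left(-1 + \frac{\sqrt{-5}}{3}\right) \left(-40\right) \left(-4\right) = \left(-1 + \frac{i \sqrt{5}}{3}\right) \left(-40\right) \left(-4\right) = \left(40 - \frac{40 i \sqrt{5}}{3}\right) \left(-4\right) = -160 + \frac{160 i \sqrt{5}}{3} \approx -160.0 + 119.26 i$)
$- P = - (-160 + \frac{160 i \sqrt{5}}{3}) = 160 - \frac{160 i \sqrt{5}}{3}$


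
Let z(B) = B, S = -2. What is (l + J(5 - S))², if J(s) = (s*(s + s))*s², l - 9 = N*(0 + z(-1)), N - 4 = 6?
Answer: 23049601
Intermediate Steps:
N = 10 (N = 4 + 6 = 10)
l = -1 (l = 9 + 10*(0 - 1) = 9 + 10*(-1) = 9 - 10 = -1)
J(s) = 2*s⁴ (J(s) = (s*(2*s))*s² = (2*s²)*s² = 2*s⁴)
(l + J(5 - S))² = (-1 + 2*(5 - 1*(-2))⁴)² = (-1 + 2*(5 + 2)⁴)² = (-1 + 2*7⁴)² = (-1 + 2*2401)² = (-1 + 4802)² = 4801² = 23049601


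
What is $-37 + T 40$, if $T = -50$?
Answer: $-2037$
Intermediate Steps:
$-37 + T 40 = -37 - 2000 = -2037$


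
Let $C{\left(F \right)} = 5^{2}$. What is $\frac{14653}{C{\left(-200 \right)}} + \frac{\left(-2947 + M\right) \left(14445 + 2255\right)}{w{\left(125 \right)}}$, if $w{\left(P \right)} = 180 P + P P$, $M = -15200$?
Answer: $- \frac{11228363}{1525} \approx -7362.9$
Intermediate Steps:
$w{\left(P \right)} = P^{2} + 180 P$ ($w{\left(P \right)} = 180 P + P^{2} = P^{2} + 180 P$)
$C{\left(F \right)} = 25$
$\frac{14653}{C{\left(-200 \right)}} + \frac{\left(-2947 + M\right) \left(14445 + 2255\right)}{w{\left(125 \right)}} = \frac{14653}{25} + \frac{\left(-2947 - 15200\right) \left(14445 + 2255\right)}{125 \left(180 + 125\right)} = 14653 \cdot \frac{1}{25} + \frac{\left(-18147\right) 16700}{125 \cdot 305} = \frac{14653}{25} - \frac{303054900}{38125} = \frac{14653}{25} - \frac{12122196}{1525} = - \frac{11228363}{1525}$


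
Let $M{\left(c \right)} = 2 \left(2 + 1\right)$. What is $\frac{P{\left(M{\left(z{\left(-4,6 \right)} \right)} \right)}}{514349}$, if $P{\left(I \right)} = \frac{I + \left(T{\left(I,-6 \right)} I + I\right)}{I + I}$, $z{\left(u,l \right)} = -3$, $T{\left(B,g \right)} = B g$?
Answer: $- \frac{17}{514349} \approx -3.3051 \cdot 10^{-5}$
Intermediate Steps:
$M{\left(c \right)} = 6$ ($M{\left(c \right)} = 2 \cdot 3 = 6$)
$P{\left(I \right)} = \frac{- 6 I^{2} + 2 I}{2 I}$ ($P{\left(I \right)} = \frac{I + \left(I \left(-6\right) I + I\right)}{I + I} = \frac{I + \left(- 6 I I + I\right)}{2 I} = \left(I - \left(- I + 6 I^{2}\right)\right) \frac{1}{2 I} = \left(- 6 I^{2} + 2 I\right) \frac{1}{2 I} = \frac{- 6 I^{2} + 2 I}{2 I}$)
$\frac{P{\left(M{\left(z{\left(-4,6 \right)} \right)} \right)}}{514349} = \frac{1 - 18}{514349} = \left(1 - 18\right) \frac{1}{514349} = \left(-17\right) \frac{1}{514349} = - \frac{17}{514349}$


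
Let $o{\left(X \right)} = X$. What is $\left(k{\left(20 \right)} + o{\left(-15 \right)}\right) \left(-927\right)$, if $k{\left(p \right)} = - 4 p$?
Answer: $88065$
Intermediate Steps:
$\left(k{\left(20 \right)} + o{\left(-15 \right)}\right) \left(-927\right) = \left(\left(-4\right) 20 - 15\right) \left(-927\right) = \left(-80 - 15\right) \left(-927\right) = \left(-95\right) \left(-927\right) = 88065$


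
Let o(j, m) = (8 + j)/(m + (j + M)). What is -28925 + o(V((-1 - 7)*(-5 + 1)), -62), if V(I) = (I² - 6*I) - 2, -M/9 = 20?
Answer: -8503531/294 ≈ -28924.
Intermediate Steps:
M = -180 (M = -9*20 = -180)
V(I) = -2 + I² - 6*I
o(j, m) = (8 + j)/(-180 + j + m) (o(j, m) = (8 + j)/(m + (j - 180)) = (8 + j)/(m + (-180 + j)) = (8 + j)/(-180 + j + m))
-28925 + o(V((-1 - 7)*(-5 + 1)), -62) = -28925 + (8 + (-2 + ((-1 - 7)*(-5 + 1))² - 6*(-1 - 7)*(-5 + 1)))/(-180 + (-2 + ((-1 - 7)*(-5 + 1))² - 6*(-1 - 7)*(-5 + 1)) - 62) = -28925 + (8 + (-2 + (-8*(-4))² - (-48)*(-4)))/(-180 + (-2 + (-8*(-4))² - (-48)*(-4)) - 62) = -28925 + (8 + (-2 + 32² - 6*32))/(-180 + (-2 + 32² - 6*32) - 62) = -28925 + (8 + (-2 + 1024 - 192))/(-180 + (-2 + 1024 - 192) - 62) = -28925 + (8 + 830)/(-180 + 830 - 62) = -28925 + 838/588 = -28925 + (1/588)*838 = -28925 + 419/294 = -8503531/294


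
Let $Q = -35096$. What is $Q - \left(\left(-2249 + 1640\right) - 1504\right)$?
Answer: $-32983$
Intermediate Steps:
$Q - \left(\left(-2249 + 1640\right) - 1504\right) = -35096 - \left(\left(-2249 + 1640\right) - 1504\right) = -35096 - \left(-609 - 1504\right) = -35096 - -2113 = -35096 + 2113 = -32983$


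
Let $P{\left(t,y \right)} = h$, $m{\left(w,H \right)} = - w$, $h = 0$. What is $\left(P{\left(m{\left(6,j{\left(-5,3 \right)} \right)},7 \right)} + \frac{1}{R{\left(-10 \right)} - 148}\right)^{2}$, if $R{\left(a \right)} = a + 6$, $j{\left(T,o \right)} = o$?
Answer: $\frac{1}{23104} \approx 4.3283 \cdot 10^{-5}$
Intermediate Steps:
$P{\left(t,y \right)} = 0$
$R{\left(a \right)} = 6 + a$
$\left(P{\left(m{\left(6,j{\left(-5,3 \right)} \right)},7 \right)} + \frac{1}{R{\left(-10 \right)} - 148}\right)^{2} = \left(0 + \frac{1}{\left(6 - 10\right) - 148}\right)^{2} = \left(0 + \frac{1}{-4 - 148}\right)^{2} = \left(0 + \frac{1}{-152}\right)^{2} = \left(0 - \frac{1}{152}\right)^{2} = \left(- \frac{1}{152}\right)^{2} = \frac{1}{23104}$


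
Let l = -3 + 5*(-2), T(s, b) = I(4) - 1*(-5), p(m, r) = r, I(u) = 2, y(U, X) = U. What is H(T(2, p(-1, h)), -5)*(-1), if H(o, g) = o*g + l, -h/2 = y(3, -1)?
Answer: 48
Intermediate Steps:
h = -6 (h = -2*3 = -6)
T(s, b) = 7 (T(s, b) = 2 - 1*(-5) = 2 + 5 = 7)
l = -13 (l = -3 - 10 = -13)
H(o, g) = -13 + g*o (H(o, g) = o*g - 13 = g*o - 13 = -13 + g*o)
H(T(2, p(-1, h)), -5)*(-1) = (-13 - 5*7)*(-1) = (-13 - 35)*(-1) = -48*(-1) = 48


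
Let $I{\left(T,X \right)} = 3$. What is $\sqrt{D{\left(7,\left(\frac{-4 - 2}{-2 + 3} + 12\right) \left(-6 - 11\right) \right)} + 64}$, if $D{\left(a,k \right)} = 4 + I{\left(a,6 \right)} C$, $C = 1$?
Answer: $\sqrt{71} \approx 8.4261$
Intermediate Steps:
$D{\left(a,k \right)} = 7$ ($D{\left(a,k \right)} = 4 + 3 \cdot 1 = 4 + 3 = 7$)
$\sqrt{D{\left(7,\left(\frac{-4 - 2}{-2 + 3} + 12\right) \left(-6 - 11\right) \right)} + 64} = \sqrt{7 + 64} = \sqrt{71}$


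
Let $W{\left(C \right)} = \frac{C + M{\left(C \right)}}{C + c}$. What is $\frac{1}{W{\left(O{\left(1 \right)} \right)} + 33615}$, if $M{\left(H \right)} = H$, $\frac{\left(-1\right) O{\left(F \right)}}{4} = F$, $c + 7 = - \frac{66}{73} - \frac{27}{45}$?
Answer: $\frac{1141}{38355445} \approx 2.9748 \cdot 10^{-5}$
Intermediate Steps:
$c = - \frac{3104}{365}$ ($c = -7 - \left(\frac{3}{5} + \frac{66}{73}\right) = -7 - \frac{549}{365} = - \frac{3104}{365} \approx -8.5041$)
$O{\left(F \right)} = - 4 F$
$W{\left(C \right)} = \frac{2 C}{- \frac{3104}{365} + C}$ ($W{\left(C \right)} = \frac{C + C}{C - \frac{3104}{365}} = \frac{2 C}{- \frac{3104}{365} + C}$)
$\frac{1}{W{\left(O{\left(1 \right)} \right)} + 33615} = \frac{1}{\frac{730 \left(\left(-4\right) 1\right)}{-3104 + 365 \left(\left(-4\right) 1\right)} + 33615} = \frac{1}{730 \left(-4\right) \frac{1}{-3104 + 365 \left(-4\right)} + 33615} = \frac{1}{730 \left(-4\right) \frac{1}{-3104 - 1460} + 33615} = \frac{1}{730 \left(-4\right) \frac{1}{-4564} + 33615} = \frac{1}{730 \left(-4\right) \left(- \frac{1}{4564}\right) + 33615} = \frac{1}{\frac{730}{1141} + 33615} = \frac{1}{\frac{38355445}{1141}} = \frac{1141}{38355445}$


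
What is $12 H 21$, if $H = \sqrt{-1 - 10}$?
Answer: $252 i \sqrt{11} \approx 835.79 i$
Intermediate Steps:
$H = i \sqrt{11}$ ($H = \sqrt{-11} = i \sqrt{11} \approx 3.3166 i$)
$12 H 21 = 12 i \sqrt{11} \cdot 21 = 252 i \sqrt{11}$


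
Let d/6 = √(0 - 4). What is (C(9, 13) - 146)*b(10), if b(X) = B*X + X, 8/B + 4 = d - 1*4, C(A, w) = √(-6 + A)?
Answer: 30*(-146 + √3)*(3 - 2*I)/13 ≈ -998.78 + 665.85*I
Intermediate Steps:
d = 12*I (d = 6*√(0 - 4) = 6*√(-4) = 6*(2*I) = 12*I ≈ 12.0*I)
B = (-8 - 12*I)/26 (B = 8/(-4 + (12*I - 1*4)) = 8/(-4 + (12*I - 4)) = 8/(-4 + (-4 + 12*I)) = 8/(-8 + 12*I) = 8*((-8 - 12*I)/208) = (-8 - 12*I)/26 ≈ -0.30769 - 0.46154*I)
b(X) = X + X*(-4/13 - 6*I/13) (b(X) = (-4/13 - 6*I/13)*X + X = X*(-4/13 - 6*I/13) + X = X + X*(-4/13 - 6*I/13))
(C(9, 13) - 146)*b(10) = (√(-6 + 9) - 146)*((3/13)*10*(3 - 2*I)) = (√3 - 146)*(90/13 - 60*I/13) = (-146 + √3)*(90/13 - 60*I/13)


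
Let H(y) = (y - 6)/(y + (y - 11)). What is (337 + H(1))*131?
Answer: 397978/9 ≈ 44220.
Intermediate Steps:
H(y) = (-6 + y)/(-11 + 2*y) (H(y) = (-6 + y)/(y + (-11 + y)) = (-6 + y)/(-11 + 2*y))
(337 + H(1))*131 = (337 + (-6 + 1)/(-11 + 2*1))*131 = (337 - 5/(-11 + 2))*131 = (337 - 5/(-9))*131 = (337 - ⅑*(-5))*131 = (337 + 5/9)*131 = (3038/9)*131 = 397978/9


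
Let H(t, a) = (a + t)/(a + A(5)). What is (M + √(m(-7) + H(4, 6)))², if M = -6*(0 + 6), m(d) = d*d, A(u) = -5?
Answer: (36 - √59)² ≈ 801.96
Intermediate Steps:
H(t, a) = (a + t)/(-5 + a) (H(t, a) = (a + t)/(a - 5) = (a + t)/(-5 + a))
m(d) = d²
M = -36 (M = -6*6 = -36)
(M + √(m(-7) + H(4, 6)))² = (-36 + √((-7)² + (6 + 4)/(-5 + 6)))² = (-36 + √(49 + 10/1))² = (-36 + √(49 + 1*10))² = (-36 + √(49 + 10))² = (-36 + √59)²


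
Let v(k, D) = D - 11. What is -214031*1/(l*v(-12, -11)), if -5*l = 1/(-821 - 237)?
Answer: 566111995/11 ≈ 5.1465e+7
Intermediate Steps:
v(k, D) = -11 + D
l = 1/5290 (l = -1/(5*(-821 - 237)) = -⅕/(-1058) = -⅕*(-1/1058) = 1/5290 ≈ 0.00018904)
-214031*1/(l*v(-12, -11)) = -214031*5290/(-11 - 11) = -214031/((-22*1/5290)) = -214031/(-11/2645) = -214031*(-2645/11) = 566111995/11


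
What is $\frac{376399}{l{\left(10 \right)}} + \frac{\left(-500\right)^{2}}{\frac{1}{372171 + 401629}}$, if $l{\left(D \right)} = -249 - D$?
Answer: $\frac{50103549623601}{259} \approx 1.9345 \cdot 10^{11}$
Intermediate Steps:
$\frac{376399}{l{\left(10 \right)}} + \frac{\left(-500\right)^{2}}{\frac{1}{372171 + 401629}} = \frac{376399}{-249 - 10} + \frac{\left(-500\right)^{2}}{\frac{1}{372171 + 401629}} = \frac{376399}{-249 - 10} + \frac{250000}{\frac{1}{773800}} = \frac{376399}{-259} + 250000 \frac{1}{\frac{1}{773800}} = 376399 \left(- \frac{1}{259}\right) + 250000 \cdot 773800 = - \frac{376399}{259} + 193450000000 = \frac{50103549623601}{259}$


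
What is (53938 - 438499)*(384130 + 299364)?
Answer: -262845136134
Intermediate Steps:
(53938 - 438499)*(384130 + 299364) = -384561*683494 = -262845136134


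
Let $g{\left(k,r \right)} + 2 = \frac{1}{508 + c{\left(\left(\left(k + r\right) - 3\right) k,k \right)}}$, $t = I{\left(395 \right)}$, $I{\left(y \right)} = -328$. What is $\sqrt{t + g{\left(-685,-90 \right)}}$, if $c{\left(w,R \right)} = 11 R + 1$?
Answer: $\frac{i \sqrt{16290350106}}{7026} \approx 18.166 i$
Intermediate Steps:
$t = -328$
$c{\left(w,R \right)} = 1 + 11 R$
$g{\left(k,r \right)} = -2 + \frac{1}{509 + 11 k}$ ($g{\left(k,r \right)} = -2 + \frac{1}{508 + \left(1 + 11 k\right)} = -2 + \frac{1}{509 + 11 k}$)
$\sqrt{t + g{\left(-685,-90 \right)}} = \sqrt{-328 + \frac{-1017 - -15070}{509 + 11 \left(-685\right)}} = \sqrt{-328 + \frac{-1017 + 15070}{509 - 7535}} = \sqrt{-328 + \frac{1}{-7026} \cdot 14053} = \sqrt{-328 - \frac{14053}{7026}} = \sqrt{- \frac{2318581}{7026}} = \frac{i \sqrt{16290350106}}{7026}$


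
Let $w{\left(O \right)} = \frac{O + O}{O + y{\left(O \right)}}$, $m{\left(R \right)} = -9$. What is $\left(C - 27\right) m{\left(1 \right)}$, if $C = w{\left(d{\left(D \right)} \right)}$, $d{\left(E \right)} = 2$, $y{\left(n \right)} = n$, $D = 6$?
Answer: $234$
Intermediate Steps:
$w{\left(O \right)} = 1$ ($w{\left(O \right)} = \frac{O + O}{O + O} = \frac{2 O}{2 O} = 2 O \frac{1}{2 O} = 1$)
$C = 1$
$\left(C - 27\right) m{\left(1 \right)} = \left(1 - 27\right) \left(-9\right) = \left(-26\right) \left(-9\right) = 234$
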